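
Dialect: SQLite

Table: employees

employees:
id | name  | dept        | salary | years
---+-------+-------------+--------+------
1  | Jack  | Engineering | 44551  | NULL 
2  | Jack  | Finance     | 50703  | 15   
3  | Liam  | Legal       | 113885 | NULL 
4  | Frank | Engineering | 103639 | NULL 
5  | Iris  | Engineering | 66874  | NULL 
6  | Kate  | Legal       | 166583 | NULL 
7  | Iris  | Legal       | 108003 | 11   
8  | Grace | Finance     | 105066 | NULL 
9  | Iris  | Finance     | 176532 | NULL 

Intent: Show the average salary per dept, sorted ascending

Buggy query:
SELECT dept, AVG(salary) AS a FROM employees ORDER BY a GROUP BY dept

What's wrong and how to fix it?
Bug: ORDER BY appears before GROUP BY; SQL clause order requires GROUP BY first

Fix: Reorder: SELECT … FROM … GROUP BY … ORDER BY …

Corrected query:
SELECT dept, AVG(salary) AS a FROM employees GROUP BY dept ORDER BY a

Result:
dept        | a            
------------+--------------
Engineering | 71688        
Finance     | 110767       
Legal       | 129490.333333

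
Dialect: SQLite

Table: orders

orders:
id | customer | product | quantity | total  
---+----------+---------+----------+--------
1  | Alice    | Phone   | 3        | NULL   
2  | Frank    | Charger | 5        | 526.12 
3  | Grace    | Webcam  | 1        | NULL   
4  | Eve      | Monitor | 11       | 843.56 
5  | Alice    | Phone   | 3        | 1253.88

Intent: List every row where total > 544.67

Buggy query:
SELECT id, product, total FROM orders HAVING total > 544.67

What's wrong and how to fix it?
Bug: This is a non-aggregate query (no GROUP BY, no aggregates), so in SQLite the HAVING clause is invalid here; a row-level condition belongs in WHERE

Fix: Replace HAVING with WHERE since the condition applies to individual rows

Corrected query:
SELECT id, product, total FROM orders WHERE total > 544.67

Result:
id | product | total  
---+---------+--------
4  | Monitor | 843.56 
5  | Phone   | 1253.88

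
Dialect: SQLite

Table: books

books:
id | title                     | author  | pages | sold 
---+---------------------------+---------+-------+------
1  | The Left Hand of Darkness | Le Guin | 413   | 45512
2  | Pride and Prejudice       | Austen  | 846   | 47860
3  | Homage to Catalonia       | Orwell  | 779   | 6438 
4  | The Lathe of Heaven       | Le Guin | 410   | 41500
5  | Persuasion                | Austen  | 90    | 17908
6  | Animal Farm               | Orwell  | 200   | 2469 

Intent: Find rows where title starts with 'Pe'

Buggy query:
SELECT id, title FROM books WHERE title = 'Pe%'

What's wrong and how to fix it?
Bug: '=' compares the literal string including the % character; pattern matching needs LIKE

Fix: Replace '=' with LIKE so 'Pe%' is treated as a pattern

Corrected query:
SELECT id, title FROM books WHERE title LIKE 'Pe%'

Result:
id | title     
---+-----------
5  | Persuasion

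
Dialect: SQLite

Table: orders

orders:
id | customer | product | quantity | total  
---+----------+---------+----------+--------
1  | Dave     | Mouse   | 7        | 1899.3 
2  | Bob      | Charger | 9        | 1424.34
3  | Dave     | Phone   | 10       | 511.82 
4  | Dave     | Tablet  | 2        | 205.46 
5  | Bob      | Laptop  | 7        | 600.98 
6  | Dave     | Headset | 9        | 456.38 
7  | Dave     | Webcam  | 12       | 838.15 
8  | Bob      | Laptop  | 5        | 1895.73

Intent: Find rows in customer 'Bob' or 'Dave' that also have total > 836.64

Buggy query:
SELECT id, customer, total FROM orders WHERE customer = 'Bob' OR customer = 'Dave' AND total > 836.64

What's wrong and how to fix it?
Bug: AND binds tighter than OR, so this parses as customer = 'Bob' OR (customer = 'Dave' AND total > 836.64)

Fix: Group the OR with parentheses (or use IN), then AND the threshold

Corrected query:
SELECT id, customer, total FROM orders WHERE (customer = 'Bob' OR customer = 'Dave') AND total > 836.64

Result:
id | customer | total  
---+----------+--------
1  | Dave     | 1899.3 
2  | Bob      | 1424.34
7  | Dave     | 838.15 
8  | Bob      | 1895.73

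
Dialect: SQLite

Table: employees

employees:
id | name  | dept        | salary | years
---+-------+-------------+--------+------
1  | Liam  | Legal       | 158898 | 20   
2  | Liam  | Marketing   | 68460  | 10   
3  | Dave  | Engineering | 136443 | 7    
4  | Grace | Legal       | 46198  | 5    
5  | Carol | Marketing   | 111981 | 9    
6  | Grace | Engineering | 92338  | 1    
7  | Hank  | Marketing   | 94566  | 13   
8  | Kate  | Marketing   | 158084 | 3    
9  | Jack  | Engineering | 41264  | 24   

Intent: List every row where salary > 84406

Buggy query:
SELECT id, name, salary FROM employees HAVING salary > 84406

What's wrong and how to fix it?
Bug: This is a non-aggregate query (no GROUP BY, no aggregates), so in SQLite the HAVING clause is invalid here; a row-level condition belongs in WHERE

Fix: Replace HAVING with WHERE since the condition applies to individual rows

Corrected query:
SELECT id, name, salary FROM employees WHERE salary > 84406

Result:
id | name  | salary
---+-------+-------
1  | Liam  | 158898
3  | Dave  | 136443
5  | Carol | 111981
6  | Grace | 92338 
7  | Hank  | 94566 
8  | Kate  | 158084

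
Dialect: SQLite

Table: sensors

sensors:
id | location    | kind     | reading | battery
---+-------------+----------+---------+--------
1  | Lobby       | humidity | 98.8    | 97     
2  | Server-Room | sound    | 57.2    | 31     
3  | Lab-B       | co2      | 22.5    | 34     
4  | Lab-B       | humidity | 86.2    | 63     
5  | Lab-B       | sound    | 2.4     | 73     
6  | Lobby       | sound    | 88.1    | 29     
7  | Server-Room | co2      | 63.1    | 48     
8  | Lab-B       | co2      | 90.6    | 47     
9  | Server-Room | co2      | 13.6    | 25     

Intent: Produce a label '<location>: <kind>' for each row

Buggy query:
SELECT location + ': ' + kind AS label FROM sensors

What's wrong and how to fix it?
Bug: '+' is numeric addition; on text columns SQLite converts them to 0 instead of concatenating

Fix: Use the || operator for string concatenation

Corrected query:
SELECT location || ': ' || kind AS label FROM sensors

Result:
label             
------------------
Lobby: humidity   
Server-Room: sound
Lab-B: co2        
Lab-B: humidity   
Lab-B: sound      
Lobby: sound      
Server-Room: co2  
Lab-B: co2        
Server-Room: co2  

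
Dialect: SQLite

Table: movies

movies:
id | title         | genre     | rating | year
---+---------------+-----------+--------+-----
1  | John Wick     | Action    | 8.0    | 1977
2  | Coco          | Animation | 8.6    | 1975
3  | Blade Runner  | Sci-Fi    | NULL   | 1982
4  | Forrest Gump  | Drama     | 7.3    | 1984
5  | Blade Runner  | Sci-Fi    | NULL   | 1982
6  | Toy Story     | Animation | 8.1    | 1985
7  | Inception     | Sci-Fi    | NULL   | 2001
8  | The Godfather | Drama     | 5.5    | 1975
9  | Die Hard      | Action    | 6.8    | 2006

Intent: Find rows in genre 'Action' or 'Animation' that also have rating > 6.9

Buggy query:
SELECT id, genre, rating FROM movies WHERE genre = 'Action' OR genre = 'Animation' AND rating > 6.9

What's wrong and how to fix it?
Bug: AND binds tighter than OR, so this parses as genre = 'Action' OR (genre = 'Animation' AND rating > 6.9)

Fix: Add parentheses around the OR so the AND applies to both alternatives

Corrected query:
SELECT id, genre, rating FROM movies WHERE (genre = 'Action' OR genre = 'Animation') AND rating > 6.9

Result:
id | genre     | rating
---+-----------+-------
1  | Action    | 8     
2  | Animation | 8.6   
6  | Animation | 8.1   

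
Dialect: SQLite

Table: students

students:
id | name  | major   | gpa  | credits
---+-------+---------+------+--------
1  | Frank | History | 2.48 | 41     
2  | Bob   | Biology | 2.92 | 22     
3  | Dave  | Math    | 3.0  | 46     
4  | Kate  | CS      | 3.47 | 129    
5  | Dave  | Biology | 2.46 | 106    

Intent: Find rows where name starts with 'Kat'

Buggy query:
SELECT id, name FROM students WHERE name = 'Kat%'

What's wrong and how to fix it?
Bug: Wildcards only work with LIKE; '=' treats '%' as a literal character

Fix: Replace '=' with LIKE so 'Kat%' is treated as a pattern

Corrected query:
SELECT id, name FROM students WHERE name LIKE 'Kat%'

Result:
id | name
---+-----
4  | Kate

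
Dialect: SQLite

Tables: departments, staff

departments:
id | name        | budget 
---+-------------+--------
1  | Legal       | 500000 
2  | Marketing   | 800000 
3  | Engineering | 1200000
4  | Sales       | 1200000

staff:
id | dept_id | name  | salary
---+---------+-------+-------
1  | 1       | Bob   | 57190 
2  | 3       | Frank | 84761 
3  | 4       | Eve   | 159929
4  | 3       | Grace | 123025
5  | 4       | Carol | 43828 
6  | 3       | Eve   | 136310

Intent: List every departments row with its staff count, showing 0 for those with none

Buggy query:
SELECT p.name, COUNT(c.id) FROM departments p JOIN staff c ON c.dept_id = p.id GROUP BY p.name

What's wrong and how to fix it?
Bug: An inner join excludes parents with zero children

Fix: Use LEFT JOIN so parents without children still appear (COUNT(c.id) gives 0)

Corrected query:
SELECT p.name, COUNT(c.id) FROM departments p LEFT JOIN staff c ON c.dept_id = p.id GROUP BY p.name

Result:
name        | COUNT(c.id)
------------+------------
Engineering | 3          
Legal       | 1          
Marketing   | 0          
Sales       | 2          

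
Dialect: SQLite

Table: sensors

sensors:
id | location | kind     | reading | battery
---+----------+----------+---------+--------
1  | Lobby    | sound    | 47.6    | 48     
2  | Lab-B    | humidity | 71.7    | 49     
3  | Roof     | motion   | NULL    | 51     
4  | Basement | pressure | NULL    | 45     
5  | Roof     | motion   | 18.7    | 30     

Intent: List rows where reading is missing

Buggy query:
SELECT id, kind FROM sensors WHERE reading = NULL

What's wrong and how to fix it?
Bug: '= NULL' is always unknown in SQL three-valued logic, so no rows match

Fix: Replace '= NULL' with 'IS NULL'

Corrected query:
SELECT id, kind FROM sensors WHERE reading IS NULL

Result:
id | kind    
---+---------
3  | motion  
4  | pressure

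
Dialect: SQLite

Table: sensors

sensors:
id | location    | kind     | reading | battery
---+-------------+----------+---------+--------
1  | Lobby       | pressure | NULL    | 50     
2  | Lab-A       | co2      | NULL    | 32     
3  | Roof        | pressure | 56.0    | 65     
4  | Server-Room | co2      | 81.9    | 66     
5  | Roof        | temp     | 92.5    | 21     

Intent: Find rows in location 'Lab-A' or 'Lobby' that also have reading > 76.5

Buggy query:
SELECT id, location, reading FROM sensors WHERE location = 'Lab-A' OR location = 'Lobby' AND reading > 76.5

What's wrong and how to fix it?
Bug: AND binds tighter than OR, so this parses as location = 'Lab-A' OR (location = 'Lobby' AND reading > 76.5)

Fix: Group the OR with parentheses (or use IN), then AND the threshold

Corrected query:
SELECT id, location, reading FROM sensors WHERE (location = 'Lab-A' OR location = 'Lobby') AND reading > 76.5

Result:
(no rows)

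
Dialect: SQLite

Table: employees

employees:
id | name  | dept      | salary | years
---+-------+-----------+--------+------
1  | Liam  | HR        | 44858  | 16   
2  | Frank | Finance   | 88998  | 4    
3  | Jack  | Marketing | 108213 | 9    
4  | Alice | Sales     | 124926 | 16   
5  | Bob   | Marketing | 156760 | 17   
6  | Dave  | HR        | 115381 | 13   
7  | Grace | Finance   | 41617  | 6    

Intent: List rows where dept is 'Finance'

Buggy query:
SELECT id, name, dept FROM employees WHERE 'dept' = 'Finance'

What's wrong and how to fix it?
Bug: 'dept' in single quotes is a string literal, not the column; the comparison is literal-vs-literal and never true

Fix: Remove the quotes around the column name (or use double quotes for an identifier)

Corrected query:
SELECT id, name, dept FROM employees WHERE dept = 'Finance'

Result:
id | name  | dept   
---+-------+--------
2  | Frank | Finance
7  | Grace | Finance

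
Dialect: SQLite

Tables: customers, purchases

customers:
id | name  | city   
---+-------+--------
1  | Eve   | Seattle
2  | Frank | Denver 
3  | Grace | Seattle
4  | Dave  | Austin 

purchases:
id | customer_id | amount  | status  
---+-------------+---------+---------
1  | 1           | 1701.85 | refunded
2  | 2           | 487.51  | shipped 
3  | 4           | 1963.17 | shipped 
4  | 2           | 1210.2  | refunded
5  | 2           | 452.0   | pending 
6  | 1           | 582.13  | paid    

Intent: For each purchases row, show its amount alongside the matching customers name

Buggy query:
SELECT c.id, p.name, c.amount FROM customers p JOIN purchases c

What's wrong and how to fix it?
Bug: Missing join condition: each purchases row is matched to all customers rows instead of just its own

Fix: Specify the join condition linking the foreign key to the parent id

Corrected query:
SELECT c.id, p.name, c.amount FROM customers p JOIN purchases c ON c.customer_id = p.id

Result:
id | name  | amount 
---+-------+--------
1  | Eve   | 1701.85
2  | Frank | 487.51 
3  | Dave  | 1963.17
4  | Frank | 1210.2 
5  | Frank | 452    
6  | Eve   | 582.13 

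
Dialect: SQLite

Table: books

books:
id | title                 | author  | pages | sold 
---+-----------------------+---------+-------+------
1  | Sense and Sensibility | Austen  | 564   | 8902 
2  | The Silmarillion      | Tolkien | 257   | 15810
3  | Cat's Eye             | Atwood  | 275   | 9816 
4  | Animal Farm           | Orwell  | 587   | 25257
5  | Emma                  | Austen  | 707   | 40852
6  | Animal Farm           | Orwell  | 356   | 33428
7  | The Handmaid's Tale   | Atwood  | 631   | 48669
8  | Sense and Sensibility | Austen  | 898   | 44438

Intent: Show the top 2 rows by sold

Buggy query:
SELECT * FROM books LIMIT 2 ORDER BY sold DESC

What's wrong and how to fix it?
Bug: ORDER BY cannot follow LIMIT; LIMIT is the final clause

Fix: Sort with ORDER BY, then apply LIMIT

Corrected query:
SELECT * FROM books ORDER BY sold DESC LIMIT 2

Result:
id | title                 | author | pages | sold 
---+-----------------------+--------+-------+------
7  | The Handmaid's Tale   | Atwood | 631   | 48669
8  | Sense and Sensibility | Austen | 898   | 44438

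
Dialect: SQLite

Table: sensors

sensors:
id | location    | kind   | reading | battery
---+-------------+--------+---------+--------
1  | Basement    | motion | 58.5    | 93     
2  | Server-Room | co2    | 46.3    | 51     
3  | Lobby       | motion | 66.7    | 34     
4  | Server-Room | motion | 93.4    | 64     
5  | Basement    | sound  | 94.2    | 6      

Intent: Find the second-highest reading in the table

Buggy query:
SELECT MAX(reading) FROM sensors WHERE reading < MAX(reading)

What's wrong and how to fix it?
Bug: MAX(reading) on the right of the comparison is an aggregate-in-WHERE error

Fix: Put the inner MAX in a scalar subquery

Corrected query:
SELECT MAX(reading) FROM sensors WHERE reading < (SELECT MAX(reading) FROM sensors)

Result:
MAX(reading)
------------
93.4        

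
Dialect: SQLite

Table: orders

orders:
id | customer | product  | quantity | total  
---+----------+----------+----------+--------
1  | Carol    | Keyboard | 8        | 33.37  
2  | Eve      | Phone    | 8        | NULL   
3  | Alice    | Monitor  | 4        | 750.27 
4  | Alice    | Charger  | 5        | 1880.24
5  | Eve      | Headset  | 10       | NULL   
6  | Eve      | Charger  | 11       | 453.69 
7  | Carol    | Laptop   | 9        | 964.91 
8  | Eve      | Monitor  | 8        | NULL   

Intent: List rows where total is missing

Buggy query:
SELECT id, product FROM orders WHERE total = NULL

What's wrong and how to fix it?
Bug: '= NULL' is always unknown in SQL three-valued logic, so no rows match

Fix: Replace '= NULL' with 'IS NULL'

Corrected query:
SELECT id, product FROM orders WHERE total IS NULL

Result:
id | product
---+--------
2  | Phone  
5  | Headset
8  | Monitor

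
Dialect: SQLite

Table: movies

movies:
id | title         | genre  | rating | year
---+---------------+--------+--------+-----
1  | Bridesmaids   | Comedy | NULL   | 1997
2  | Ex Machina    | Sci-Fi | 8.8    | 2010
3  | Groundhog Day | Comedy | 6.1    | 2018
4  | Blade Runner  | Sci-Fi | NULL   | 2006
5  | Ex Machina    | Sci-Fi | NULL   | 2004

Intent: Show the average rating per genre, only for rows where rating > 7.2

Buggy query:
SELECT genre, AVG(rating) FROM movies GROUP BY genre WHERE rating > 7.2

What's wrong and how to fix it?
Bug: WHERE cannot follow GROUP BY

Fix: Move the WHERE clause before GROUP BY

Corrected query:
SELECT genre, AVG(rating) FROM movies WHERE rating > 7.2 GROUP BY genre

Result:
genre  | AVG(rating)
-------+------------
Sci-Fi | 8.8        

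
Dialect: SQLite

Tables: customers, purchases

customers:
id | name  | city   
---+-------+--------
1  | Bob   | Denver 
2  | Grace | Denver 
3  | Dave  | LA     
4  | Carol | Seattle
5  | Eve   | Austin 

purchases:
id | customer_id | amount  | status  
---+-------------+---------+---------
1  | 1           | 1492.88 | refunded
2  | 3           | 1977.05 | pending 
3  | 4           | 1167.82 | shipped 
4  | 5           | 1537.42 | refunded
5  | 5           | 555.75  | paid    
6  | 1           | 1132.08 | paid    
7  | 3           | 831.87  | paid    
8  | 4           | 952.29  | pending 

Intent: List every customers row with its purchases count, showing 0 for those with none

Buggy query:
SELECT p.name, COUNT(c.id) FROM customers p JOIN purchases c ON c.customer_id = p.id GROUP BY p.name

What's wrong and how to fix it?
Bug: An inner join excludes parents with zero children

Fix: Use LEFT JOIN so parents without children still appear (COUNT(c.id) gives 0)

Corrected query:
SELECT p.name, COUNT(c.id) FROM customers p LEFT JOIN purchases c ON c.customer_id = p.id GROUP BY p.name

Result:
name  | COUNT(c.id)
------+------------
Bob   | 2          
Carol | 2          
Dave  | 2          
Eve   | 2          
Grace | 0          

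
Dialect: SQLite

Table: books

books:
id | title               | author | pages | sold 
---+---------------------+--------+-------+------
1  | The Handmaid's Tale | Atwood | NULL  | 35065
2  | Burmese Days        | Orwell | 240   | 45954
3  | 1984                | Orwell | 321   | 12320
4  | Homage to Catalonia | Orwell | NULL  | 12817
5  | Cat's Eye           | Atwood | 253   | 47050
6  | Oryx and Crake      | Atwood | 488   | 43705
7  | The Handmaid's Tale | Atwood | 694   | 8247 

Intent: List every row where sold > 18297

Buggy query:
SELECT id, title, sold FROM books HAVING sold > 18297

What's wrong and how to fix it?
Bug: This is a non-aggregate query (no GROUP BY, no aggregates), so in SQLite the HAVING clause is invalid here; a row-level condition belongs in WHERE

Fix: Replace HAVING with WHERE since the condition applies to individual rows

Corrected query:
SELECT id, title, sold FROM books WHERE sold > 18297

Result:
id | title               | sold 
---+---------------------+------
1  | The Handmaid's Tale | 35065
2  | Burmese Days        | 45954
5  | Cat's Eye           | 47050
6  | Oryx and Crake      | 43705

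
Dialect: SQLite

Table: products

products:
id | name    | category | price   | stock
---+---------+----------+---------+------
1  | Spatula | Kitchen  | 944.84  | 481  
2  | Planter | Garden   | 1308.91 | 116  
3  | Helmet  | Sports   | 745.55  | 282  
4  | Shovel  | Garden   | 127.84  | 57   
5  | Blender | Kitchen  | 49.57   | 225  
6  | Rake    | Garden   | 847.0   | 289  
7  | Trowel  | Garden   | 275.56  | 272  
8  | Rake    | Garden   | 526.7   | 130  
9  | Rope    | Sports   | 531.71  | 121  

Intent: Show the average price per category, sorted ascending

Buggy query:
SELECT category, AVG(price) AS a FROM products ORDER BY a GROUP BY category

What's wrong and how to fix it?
Bug: GROUP BY must precede ORDER BY

Fix: Move ORDER BY to the end, after GROUP BY

Corrected query:
SELECT category, AVG(price) AS a FROM products GROUP BY category ORDER BY a

Result:
category | a      
---------+--------
Kitchen  | 497.205
Garden   | 617.202
Sports   | 638.63 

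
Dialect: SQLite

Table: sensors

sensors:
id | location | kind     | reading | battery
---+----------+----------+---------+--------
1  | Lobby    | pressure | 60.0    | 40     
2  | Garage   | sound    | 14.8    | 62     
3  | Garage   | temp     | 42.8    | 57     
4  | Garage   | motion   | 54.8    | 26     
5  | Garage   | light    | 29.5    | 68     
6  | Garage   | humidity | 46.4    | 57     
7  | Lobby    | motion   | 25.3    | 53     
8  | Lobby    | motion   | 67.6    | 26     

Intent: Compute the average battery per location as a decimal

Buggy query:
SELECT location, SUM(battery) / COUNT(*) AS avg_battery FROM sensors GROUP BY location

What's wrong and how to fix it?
Bug: Both operands are integers, so '/' performs integer division and truncates

Fix: Cast one side to REAL so the division keeps the fractional part

Corrected query:
SELECT location, SUM(battery) * 1.0 / COUNT(*) AS avg_battery FROM sensors GROUP BY location

Result:
location | avg_battery
---------+------------
Garage   | 54         
Lobby    | 39.666667  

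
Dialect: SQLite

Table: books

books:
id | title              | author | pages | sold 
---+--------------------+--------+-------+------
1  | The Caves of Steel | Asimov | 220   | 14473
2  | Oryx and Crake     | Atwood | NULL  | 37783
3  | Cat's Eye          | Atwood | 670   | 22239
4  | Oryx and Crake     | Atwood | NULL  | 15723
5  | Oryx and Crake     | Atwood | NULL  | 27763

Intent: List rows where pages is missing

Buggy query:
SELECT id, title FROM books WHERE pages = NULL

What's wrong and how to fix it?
Bug: Comparing to NULL with '=' never matches; NULL = NULL is unknown, not true

Fix: Replace '= NULL' with 'IS NULL'

Corrected query:
SELECT id, title FROM books WHERE pages IS NULL

Result:
id | title         
---+---------------
2  | Oryx and Crake
4  | Oryx and Crake
5  | Oryx and Crake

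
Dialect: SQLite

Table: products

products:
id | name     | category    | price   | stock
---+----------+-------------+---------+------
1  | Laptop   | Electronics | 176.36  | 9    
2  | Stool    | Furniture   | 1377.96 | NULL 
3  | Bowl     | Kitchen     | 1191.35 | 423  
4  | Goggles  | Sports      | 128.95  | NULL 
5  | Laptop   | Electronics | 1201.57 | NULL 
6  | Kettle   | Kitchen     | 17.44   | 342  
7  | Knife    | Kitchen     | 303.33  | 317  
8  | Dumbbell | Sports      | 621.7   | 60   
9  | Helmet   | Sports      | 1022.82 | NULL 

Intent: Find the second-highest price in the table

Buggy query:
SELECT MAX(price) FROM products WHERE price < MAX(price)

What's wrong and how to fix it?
Bug: The inner MAX is an aggregate inside WHERE, which is not allowed

Fix: Put the inner MAX in a scalar subquery

Corrected query:
SELECT MAX(price) FROM products WHERE price < (SELECT MAX(price) FROM products)

Result:
MAX(price)
----------
1201.57   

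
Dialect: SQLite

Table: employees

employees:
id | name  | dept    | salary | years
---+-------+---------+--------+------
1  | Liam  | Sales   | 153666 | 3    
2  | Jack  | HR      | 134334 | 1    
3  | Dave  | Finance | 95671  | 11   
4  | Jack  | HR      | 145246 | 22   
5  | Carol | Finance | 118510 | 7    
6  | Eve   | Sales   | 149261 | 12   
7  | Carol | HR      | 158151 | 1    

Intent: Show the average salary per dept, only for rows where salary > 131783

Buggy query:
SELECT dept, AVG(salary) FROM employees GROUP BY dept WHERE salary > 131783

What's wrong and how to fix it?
Bug: WHERE cannot follow GROUP BY

Fix: Move the WHERE clause before GROUP BY

Corrected query:
SELECT dept, AVG(salary) FROM employees WHERE salary > 131783 GROUP BY dept

Result:
dept  | AVG(salary)  
------+--------------
HR    | 145910.333333
Sales | 151463.5     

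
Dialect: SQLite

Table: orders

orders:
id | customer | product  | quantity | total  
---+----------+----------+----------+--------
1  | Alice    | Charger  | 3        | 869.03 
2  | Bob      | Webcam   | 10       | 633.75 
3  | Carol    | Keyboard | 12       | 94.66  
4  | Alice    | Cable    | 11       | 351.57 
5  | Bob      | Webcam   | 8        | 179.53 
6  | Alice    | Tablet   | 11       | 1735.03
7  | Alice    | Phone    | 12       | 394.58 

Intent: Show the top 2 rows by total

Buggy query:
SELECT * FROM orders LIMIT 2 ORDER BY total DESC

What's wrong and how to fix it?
Bug: LIMIT must come after ORDER BY

Fix: Swap the clauses: ORDER BY first, then LIMIT

Corrected query:
SELECT * FROM orders ORDER BY total DESC LIMIT 2

Result:
id | customer | product | quantity | total  
---+----------+---------+----------+--------
6  | Alice    | Tablet  | 11       | 1735.03
1  | Alice    | Charger | 3        | 869.03 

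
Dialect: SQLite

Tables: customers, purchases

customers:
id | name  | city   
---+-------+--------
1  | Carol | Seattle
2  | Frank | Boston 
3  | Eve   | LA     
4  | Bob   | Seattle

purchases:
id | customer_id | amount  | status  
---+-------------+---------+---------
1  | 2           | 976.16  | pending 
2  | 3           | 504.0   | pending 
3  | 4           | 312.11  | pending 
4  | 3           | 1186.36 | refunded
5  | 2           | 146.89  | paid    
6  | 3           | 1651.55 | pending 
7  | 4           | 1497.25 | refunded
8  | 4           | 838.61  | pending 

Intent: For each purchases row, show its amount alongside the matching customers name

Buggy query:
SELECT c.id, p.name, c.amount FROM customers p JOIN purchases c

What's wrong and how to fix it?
Bug: Missing join condition: each purchases row is matched to all customers rows instead of just its own

Fix: Specify the join condition linking the foreign key to the parent id

Corrected query:
SELECT c.id, p.name, c.amount FROM customers p JOIN purchases c ON c.customer_id = p.id

Result:
id | name  | amount 
---+-------+--------
1  | Frank | 976.16 
2  | Eve   | 504    
3  | Bob   | 312.11 
4  | Eve   | 1186.36
5  | Frank | 146.89 
6  | Eve   | 1651.55
7  | Bob   | 1497.25
8  | Bob   | 838.61 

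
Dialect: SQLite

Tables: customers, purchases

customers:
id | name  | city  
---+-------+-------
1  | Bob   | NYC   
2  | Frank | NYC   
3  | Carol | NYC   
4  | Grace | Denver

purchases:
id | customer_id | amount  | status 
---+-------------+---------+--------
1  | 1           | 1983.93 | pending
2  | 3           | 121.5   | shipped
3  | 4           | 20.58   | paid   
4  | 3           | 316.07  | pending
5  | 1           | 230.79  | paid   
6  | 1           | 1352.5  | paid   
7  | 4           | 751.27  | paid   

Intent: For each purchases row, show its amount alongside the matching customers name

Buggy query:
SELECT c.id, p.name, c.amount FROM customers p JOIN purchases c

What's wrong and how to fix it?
Bug: JOIN with no ON clause produces a cartesian product; every purchases row pairs with every customers row

Fix: Add ON c.customer_id = p.id to the JOIN

Corrected query:
SELECT c.id, p.name, c.amount FROM customers p JOIN purchases c ON c.customer_id = p.id

Result:
id | name  | amount 
---+-------+--------
1  | Bob   | 1983.93
2  | Carol | 121.5  
3  | Grace | 20.58  
4  | Carol | 316.07 
5  | Bob   | 230.79 
6  | Bob   | 1352.5 
7  | Grace | 751.27 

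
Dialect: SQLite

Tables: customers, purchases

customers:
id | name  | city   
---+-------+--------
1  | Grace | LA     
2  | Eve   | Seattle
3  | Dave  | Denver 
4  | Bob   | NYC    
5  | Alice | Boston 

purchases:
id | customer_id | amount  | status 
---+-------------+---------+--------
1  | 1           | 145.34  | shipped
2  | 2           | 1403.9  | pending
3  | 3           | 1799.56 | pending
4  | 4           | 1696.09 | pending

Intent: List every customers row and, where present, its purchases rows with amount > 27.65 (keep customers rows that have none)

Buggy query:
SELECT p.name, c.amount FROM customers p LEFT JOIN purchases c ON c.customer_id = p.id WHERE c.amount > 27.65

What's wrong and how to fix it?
Bug: A WHERE condition on the right-hand table after LEFT JOIN drops unmatched parents

Fix: Put 'c.amount > 27.65' in the JOIN's ON clause instead of WHERE

Corrected query:
SELECT p.name, c.amount FROM customers p LEFT JOIN purchases c ON c.customer_id = p.id AND c.amount > 27.65

Result:
name  | amount 
------+--------
Grace | 145.34 
Eve   | 1403.9 
Dave  | 1799.56
Bob   | 1696.09
Alice | NULL   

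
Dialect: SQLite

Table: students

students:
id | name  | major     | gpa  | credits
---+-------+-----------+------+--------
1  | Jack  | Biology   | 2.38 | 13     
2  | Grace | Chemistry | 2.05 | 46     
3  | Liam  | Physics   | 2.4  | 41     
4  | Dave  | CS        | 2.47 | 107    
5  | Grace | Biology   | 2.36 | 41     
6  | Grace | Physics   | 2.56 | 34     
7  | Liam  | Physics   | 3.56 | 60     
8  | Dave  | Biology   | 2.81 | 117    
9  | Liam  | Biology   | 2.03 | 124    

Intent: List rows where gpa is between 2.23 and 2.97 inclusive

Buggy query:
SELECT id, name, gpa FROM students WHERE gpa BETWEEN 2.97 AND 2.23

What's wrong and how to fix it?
Bug: BETWEEN expects the lower bound first; with 2.97 AND 2.23 the range is empty

Fix: Write BETWEEN 2.23 AND 2.97

Corrected query:
SELECT id, name, gpa FROM students WHERE gpa BETWEEN 2.23 AND 2.97

Result:
id | name  | gpa 
---+-------+-----
1  | Jack  | 2.38
3  | Liam  | 2.4 
4  | Dave  | 2.47
5  | Grace | 2.36
6  | Grace | 2.56
8  | Dave  | 2.81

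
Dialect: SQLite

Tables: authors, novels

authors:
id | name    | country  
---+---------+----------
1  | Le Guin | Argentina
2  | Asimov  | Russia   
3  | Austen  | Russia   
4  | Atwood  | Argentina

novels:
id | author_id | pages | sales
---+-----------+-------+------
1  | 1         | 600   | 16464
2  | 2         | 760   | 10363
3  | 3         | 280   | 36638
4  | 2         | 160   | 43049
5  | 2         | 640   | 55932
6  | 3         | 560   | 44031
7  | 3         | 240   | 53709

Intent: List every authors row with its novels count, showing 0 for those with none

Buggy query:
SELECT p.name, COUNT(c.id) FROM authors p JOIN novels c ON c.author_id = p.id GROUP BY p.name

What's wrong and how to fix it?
Bug: An inner join excludes parents with zero children

Fix: Use LEFT JOIN so parents without children still appear (COUNT(c.id) gives 0)

Corrected query:
SELECT p.name, COUNT(c.id) FROM authors p LEFT JOIN novels c ON c.author_id = p.id GROUP BY p.name

Result:
name    | COUNT(c.id)
--------+------------
Asimov  | 3          
Atwood  | 0          
Austen  | 3          
Le Guin | 1          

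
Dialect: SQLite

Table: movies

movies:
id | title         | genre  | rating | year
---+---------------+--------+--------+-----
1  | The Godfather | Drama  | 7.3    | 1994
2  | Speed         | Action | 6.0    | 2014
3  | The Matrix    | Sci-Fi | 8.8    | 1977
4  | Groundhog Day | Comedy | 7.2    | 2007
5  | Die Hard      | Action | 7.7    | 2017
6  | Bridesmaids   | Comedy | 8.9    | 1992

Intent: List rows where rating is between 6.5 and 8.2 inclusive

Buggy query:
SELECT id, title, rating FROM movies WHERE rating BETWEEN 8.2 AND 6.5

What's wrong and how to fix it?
Bug: BETWEEN expects the lower bound first; with 8.2 AND 6.5 the range is empty

Fix: Write BETWEEN 6.5 AND 8.2

Corrected query:
SELECT id, title, rating FROM movies WHERE rating BETWEEN 6.5 AND 8.2

Result:
id | title         | rating
---+---------------+-------
1  | The Godfather | 7.3   
4  | Groundhog Day | 7.2   
5  | Die Hard      | 7.7   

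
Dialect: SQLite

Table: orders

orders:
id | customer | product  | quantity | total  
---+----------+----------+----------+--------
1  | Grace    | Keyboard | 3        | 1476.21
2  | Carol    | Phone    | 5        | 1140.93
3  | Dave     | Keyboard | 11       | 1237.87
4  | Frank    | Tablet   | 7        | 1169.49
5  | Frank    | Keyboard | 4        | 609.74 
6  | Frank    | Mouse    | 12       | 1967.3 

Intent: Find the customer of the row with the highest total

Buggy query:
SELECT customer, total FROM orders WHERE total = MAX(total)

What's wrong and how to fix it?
Bug: WHERE is evaluated per row; an aggregate over the whole table isn't defined there

Fix: Use a subquery: WHERE total = (SELECT MAX(total) FROM orders)

Corrected query:
SELECT customer, total FROM orders WHERE total = (SELECT MAX(total) FROM orders)

Result:
customer | total 
---------+-------
Frank    | 1967.3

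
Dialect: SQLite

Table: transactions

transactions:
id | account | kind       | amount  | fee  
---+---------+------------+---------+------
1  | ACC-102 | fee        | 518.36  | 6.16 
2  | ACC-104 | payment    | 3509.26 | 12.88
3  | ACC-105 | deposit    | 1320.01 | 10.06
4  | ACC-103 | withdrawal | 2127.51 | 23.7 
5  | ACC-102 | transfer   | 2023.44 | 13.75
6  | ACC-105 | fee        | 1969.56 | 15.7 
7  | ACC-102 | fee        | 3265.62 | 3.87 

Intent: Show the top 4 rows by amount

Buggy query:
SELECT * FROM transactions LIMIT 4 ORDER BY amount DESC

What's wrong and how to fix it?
Bug: LIMIT must come after ORDER BY

Fix: Sort with ORDER BY, then apply LIMIT

Corrected query:
SELECT * FROM transactions ORDER BY amount DESC LIMIT 4

Result:
id | account | kind       | amount  | fee  
---+---------+------------+---------+------
2  | ACC-104 | payment    | 3509.26 | 12.88
7  | ACC-102 | fee        | 3265.62 | 3.87 
4  | ACC-103 | withdrawal | 2127.51 | 23.7 
5  | ACC-102 | transfer   | 2023.44 | 13.75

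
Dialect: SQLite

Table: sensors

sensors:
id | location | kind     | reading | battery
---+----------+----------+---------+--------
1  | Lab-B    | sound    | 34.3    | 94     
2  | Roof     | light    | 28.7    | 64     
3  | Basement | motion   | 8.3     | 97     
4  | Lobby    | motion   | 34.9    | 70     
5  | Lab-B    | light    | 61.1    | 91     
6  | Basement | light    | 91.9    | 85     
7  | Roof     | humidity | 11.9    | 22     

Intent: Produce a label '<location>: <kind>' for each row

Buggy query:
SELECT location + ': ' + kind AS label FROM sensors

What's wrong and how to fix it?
Bug: '+' is numeric addition; on text columns SQLite converts them to 0 instead of concatenating

Fix: Use the || operator for string concatenation

Corrected query:
SELECT location || ': ' || kind AS label FROM sensors

Result:
label           
----------------
Lab-B: sound    
Roof: light     
Basement: motion
Lobby: motion   
Lab-B: light    
Basement: light 
Roof: humidity  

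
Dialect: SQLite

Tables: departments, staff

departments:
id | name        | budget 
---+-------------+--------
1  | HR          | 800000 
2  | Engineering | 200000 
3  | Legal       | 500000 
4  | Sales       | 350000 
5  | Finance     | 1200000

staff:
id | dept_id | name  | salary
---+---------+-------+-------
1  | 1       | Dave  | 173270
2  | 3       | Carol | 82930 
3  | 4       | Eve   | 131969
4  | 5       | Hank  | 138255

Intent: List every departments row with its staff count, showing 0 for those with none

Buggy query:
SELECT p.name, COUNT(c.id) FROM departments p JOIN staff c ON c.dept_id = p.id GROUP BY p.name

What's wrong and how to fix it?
Bug: INNER JOIN drops departments rows that have no matching staff rows

Fix: Switch to LEFT JOIN to retain unmatched parent rows

Corrected query:
SELECT p.name, COUNT(c.id) FROM departments p LEFT JOIN staff c ON c.dept_id = p.id GROUP BY p.name

Result:
name        | COUNT(c.id)
------------+------------
Engineering | 0          
Finance     | 1          
HR          | 1          
Legal       | 1          
Sales       | 1          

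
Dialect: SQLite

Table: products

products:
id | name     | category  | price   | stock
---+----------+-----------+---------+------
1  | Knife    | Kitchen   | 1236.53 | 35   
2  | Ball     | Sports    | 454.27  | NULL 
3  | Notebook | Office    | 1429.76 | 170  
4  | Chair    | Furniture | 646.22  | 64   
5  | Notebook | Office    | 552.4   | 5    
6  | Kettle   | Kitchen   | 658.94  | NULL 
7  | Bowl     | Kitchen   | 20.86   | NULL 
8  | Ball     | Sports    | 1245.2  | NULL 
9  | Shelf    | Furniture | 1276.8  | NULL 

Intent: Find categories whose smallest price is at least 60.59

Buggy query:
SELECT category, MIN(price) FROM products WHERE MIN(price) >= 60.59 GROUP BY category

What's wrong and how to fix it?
Bug: MIN() in WHERE is a misuse of aggregate

Fix: Replace WHERE with HAVING after the GROUP BY

Corrected query:
SELECT category, MIN(price) FROM products GROUP BY category HAVING MIN(price) >= 60.59

Result:
category  | MIN(price)
----------+-----------
Furniture | 646.22    
Office    | 552.4     
Sports    | 454.27    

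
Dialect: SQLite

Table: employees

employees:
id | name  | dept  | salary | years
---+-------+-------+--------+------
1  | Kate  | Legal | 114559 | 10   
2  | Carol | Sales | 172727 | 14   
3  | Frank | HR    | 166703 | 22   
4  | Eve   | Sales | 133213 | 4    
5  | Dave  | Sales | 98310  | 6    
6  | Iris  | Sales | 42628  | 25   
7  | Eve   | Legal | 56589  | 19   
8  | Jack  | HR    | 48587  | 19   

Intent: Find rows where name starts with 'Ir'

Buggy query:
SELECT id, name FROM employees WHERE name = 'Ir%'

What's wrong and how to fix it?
Bug: Wildcards only work with LIKE; '=' treats '%' as a literal character

Fix: Use LIKE for wildcard pattern matching

Corrected query:
SELECT id, name FROM employees WHERE name LIKE 'Ir%'

Result:
id | name
---+-----
6  | Iris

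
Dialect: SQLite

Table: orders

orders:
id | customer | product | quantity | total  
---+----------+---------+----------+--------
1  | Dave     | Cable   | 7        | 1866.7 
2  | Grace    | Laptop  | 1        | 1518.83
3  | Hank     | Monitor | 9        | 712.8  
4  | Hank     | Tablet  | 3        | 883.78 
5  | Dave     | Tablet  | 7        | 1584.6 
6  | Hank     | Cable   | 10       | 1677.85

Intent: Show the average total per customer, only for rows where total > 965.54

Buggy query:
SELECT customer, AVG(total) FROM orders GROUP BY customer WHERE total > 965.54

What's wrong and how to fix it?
Bug: Row-level WHERE must come before GROUP BY in the clause order

Fix: Move the WHERE clause before GROUP BY

Corrected query:
SELECT customer, AVG(total) FROM orders WHERE total > 965.54 GROUP BY customer

Result:
customer | AVG(total)
---------+-----------
Dave     | 1725.65   
Grace    | 1518.83   
Hank     | 1677.85   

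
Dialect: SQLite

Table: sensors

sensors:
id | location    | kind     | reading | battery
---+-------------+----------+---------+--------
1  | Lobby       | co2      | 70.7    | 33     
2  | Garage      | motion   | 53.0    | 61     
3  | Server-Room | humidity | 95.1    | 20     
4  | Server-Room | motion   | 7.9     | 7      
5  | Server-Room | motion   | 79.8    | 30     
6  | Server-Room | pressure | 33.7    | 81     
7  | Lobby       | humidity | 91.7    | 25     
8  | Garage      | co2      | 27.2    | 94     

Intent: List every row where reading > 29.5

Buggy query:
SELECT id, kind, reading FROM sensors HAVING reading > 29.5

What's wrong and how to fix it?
Bug: This is a non-aggregate query (no GROUP BY, no aggregates), so in SQLite the HAVING clause is invalid here; a row-level condition belongs in WHERE

Fix: Replace HAVING with WHERE since the condition applies to individual rows

Corrected query:
SELECT id, kind, reading FROM sensors WHERE reading > 29.5

Result:
id | kind     | reading
---+----------+--------
1  | co2      | 70.7   
2  | motion   | 53     
3  | humidity | 95.1   
5  | motion   | 79.8   
6  | pressure | 33.7   
7  | humidity | 91.7   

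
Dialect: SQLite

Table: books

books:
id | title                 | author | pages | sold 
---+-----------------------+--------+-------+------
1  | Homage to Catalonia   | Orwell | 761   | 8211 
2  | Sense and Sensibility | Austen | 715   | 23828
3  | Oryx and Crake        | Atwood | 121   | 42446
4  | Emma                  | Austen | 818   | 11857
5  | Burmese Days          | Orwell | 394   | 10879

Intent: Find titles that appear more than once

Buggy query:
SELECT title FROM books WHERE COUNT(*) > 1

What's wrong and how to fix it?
Bug: COUNT(*) is an aggregate and cannot be used in WHERE

Fix: Group first, then use HAVING for the count condition

Corrected query:
SELECT title FROM books GROUP BY title HAVING COUNT(*) > 1

Result:
(no rows)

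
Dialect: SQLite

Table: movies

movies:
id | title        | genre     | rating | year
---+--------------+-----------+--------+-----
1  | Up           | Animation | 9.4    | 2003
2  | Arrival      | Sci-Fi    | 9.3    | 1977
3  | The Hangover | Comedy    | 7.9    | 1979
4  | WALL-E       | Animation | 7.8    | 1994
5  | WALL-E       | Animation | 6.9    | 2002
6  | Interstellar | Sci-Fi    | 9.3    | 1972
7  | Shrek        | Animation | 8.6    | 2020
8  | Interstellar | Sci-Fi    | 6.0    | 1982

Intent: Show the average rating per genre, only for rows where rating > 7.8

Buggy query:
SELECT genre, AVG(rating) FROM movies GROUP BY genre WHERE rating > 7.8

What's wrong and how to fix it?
Bug: WHERE cannot follow GROUP BY

Fix: Move the WHERE clause before GROUP BY

Corrected query:
SELECT genre, AVG(rating) FROM movies WHERE rating > 7.8 GROUP BY genre

Result:
genre     | AVG(rating)
----------+------------
Animation | 9          
Comedy    | 7.9        
Sci-Fi    | 9.3        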